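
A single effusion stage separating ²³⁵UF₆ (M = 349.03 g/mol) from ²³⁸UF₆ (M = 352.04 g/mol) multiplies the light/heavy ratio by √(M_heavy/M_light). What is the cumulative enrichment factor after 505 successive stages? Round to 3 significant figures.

8.74

The single-stage factor is √(M_heavy/M_light), so 505 stages give [√(352.04/349.03)]^505 = (352.04/349.03)^(505/2).
= 1.00862^(505/2) = 8.74.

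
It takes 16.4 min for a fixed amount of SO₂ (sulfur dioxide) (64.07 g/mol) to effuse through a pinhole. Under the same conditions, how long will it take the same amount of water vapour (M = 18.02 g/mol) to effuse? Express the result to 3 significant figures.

8.70 min

Since effusion rate ∝ 1/√M, t_H₂O/t_SO₂ = √(M_H₂O/M_SO₂) = √(18.02/64.07) = √0.2813 = 0.5303.
So the time for H₂O is 16.4 × 0.5303 = 8.70 min.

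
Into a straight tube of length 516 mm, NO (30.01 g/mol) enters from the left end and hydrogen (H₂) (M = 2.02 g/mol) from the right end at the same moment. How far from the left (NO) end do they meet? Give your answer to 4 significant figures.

Distances travelled in equal time are proportional to diffusion rates, so d_NO/d_H₂ = √(M_H₂/M_NO) = √(2.02/30.01) = 0.2594.
With d_NO + d_H₂ = 516 mm, d_H₂ = 516/(1 + 0.2594) = 409.7 mm.
d_NO = 516 − 409.7 = 106.3 mm.

106.3 mm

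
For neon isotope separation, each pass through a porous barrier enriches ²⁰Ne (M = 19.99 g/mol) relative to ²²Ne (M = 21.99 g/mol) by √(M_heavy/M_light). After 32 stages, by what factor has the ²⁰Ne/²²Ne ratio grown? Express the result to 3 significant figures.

Each stage multiplies the ratio by α = √(21.99/19.99), so after 32 stages the overall factor is α^32 = (21.99/19.99)^(32/2).
= 1.10005^16 = 4.60.

4.60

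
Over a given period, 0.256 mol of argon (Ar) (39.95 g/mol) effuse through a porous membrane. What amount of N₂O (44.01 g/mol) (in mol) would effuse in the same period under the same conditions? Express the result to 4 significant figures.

0.2439 mol

Graham's law gives rate_N₂O/rate_Ar = √(M_Ar/M_N₂O) = √(39.95/44.01) = √0.9077 = 0.9528.
So the amount for N₂O is 0.256 × 0.9528 = 0.2439 mol.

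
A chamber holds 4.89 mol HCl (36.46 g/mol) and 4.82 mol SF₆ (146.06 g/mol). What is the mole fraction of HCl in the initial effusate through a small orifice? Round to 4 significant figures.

0.6700

The effusion rate of species i is ∝ p_i/√M_i ∝ n_i/√M_i.
Mole fraction of HCl in the effusate = (n_HCl/√M_HCl) / (n_HCl/√M_HCl + n_SF₆/√M_SF₆)
= (4.89/√36.46) / (4.89/√36.46 + 4.82/√146.06) = 0.8098/(0.8098 + 0.3988) = 0.6700.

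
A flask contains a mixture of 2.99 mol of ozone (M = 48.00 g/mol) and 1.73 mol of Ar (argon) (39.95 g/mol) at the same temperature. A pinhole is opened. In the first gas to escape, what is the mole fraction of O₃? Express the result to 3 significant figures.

Each component's effusion rate ∝ (its partial pressure)·(1/√M) ∝ n_i/√M_i.
Mole fraction of O₃ in the effusate = (n_O₃/√M_O₃) / (n_O₃/√M_O₃ + n_Ar/√M_Ar)
= (2.99/√48.00) / (2.99/√48.00 + 1.73/√39.95) = 0.4316/(0.4316 + 0.2737) = 0.612.

0.612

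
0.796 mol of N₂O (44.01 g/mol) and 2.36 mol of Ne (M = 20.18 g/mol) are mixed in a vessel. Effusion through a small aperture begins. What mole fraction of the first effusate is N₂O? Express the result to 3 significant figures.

0.186

Each component's effusion rate ∝ (its partial pressure)·(1/√M) ∝ n_i/√M_i.
So x_N₂O in the escaping gas = (n_N₂O/√M_N₂O) / Σ(n_i/√M_i)
= (0.796/√44.01) / (0.796/√44.01 + 2.36/√20.18) = 0.1200/(0.1200 + 0.5254) = 0.186.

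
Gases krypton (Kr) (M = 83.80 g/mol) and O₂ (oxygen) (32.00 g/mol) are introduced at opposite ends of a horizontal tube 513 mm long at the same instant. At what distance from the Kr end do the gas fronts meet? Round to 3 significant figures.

196 mm

Distances travelled in equal time are proportional to diffusion rates, so d_Kr/d_O₂ = √(M_O₂/M_Kr) = √(32.00/83.80) = 0.6179.
With d_Kr + d_O₂ = 513 mm, d_O₂ = 513/(1 + 0.6179) = 317.1 mm.
d_Kr = 513 − 317.1 = 196 mm.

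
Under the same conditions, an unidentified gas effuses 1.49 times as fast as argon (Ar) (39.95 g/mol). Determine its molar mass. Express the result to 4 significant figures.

17.99 g/mol

Graham's law gives rate_X/rate_Ar = √(M_Ar/M_X).
1.49 = √(39.95/M_X)
M_X = 39.95 / 1.49² = 39.95 / 2.220 = 17.99 g/mol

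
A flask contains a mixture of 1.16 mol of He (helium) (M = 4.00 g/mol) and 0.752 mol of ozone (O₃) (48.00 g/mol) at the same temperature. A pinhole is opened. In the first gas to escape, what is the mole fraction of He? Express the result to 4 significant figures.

0.8424

The effusion rate of species i is ∝ p_i/√M_i ∝ n_i/√M_i.
So x_He in the escaping gas = (n_He/√M_He) / Σ(n_i/√M_i)
= (1.16/√4.00) / (1.16/√4.00 + 0.752/√48.00) = 0.5800/(0.5800 + 0.1085) = 0.8424.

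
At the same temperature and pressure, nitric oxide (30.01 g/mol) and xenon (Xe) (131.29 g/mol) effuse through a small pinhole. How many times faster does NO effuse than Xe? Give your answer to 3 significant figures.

Since effusion rate ∝ 1/√M, rate_NO/rate_Xe = √(M_Xe/M_NO) = √(131.29/30.01) = √4.375 = 2.09.

2.09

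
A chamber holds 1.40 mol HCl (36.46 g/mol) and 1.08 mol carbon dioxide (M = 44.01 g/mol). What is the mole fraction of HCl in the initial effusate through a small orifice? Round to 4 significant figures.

0.5875

Effusion rate of each component ∝ n_i/√M_i (partial pressure × 1/√M).
x_HCl(eff) = (n_HCl/√M_HCl) / (n_HCl/√M_HCl + n_CO₂/√M_CO₂)
= (1.40/√36.46) / (1.40/√36.46 + 1.08/√44.01) = 0.2319/(0.2319 + 0.1628) = 0.5875.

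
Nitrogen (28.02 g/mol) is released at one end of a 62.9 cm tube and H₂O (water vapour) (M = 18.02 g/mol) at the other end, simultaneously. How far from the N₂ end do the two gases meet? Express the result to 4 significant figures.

27.99 cm

Graham's law gives d_N₂/d_H₂O = rate_N₂/rate_H₂O = √(M_H₂O/M_N₂) = √(18.02/28.02) = 0.8019.
With d_N₂ + d_H₂O = 62.9 cm, d_H₂O = 62.9/(1 + 0.8019) = 34.91 cm.
d_N₂ = 62.9 − 34.91 = 27.99 cm.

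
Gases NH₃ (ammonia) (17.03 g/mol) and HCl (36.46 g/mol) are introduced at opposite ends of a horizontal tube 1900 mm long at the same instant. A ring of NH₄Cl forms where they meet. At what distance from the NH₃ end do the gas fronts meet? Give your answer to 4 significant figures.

In equal time, each gas travels a distance ∝ its rate ∝ 1/√M, so d_NH₃/d_HCl = √(M_HCl/M_NH₃) = √(36.46/17.03) = 1.463.
With d_NH₃ + d_HCl = 1900 mm, d_HCl = 1900/(1 + 1.463) = 771.4 mm.
d_NH₃ = 1900 − 771.4 = 1129 mm.

1129 mm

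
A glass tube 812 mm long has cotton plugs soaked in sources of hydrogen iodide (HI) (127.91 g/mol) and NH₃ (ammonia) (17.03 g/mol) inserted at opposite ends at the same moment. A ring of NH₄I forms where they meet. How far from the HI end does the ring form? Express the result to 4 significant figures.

In equal time, each gas travels a distance ∝ its rate ∝ 1/√M, so d_HI/d_NH₃ = √(M_NH₃/M_HI) = √(17.03/127.91) = 0.3649.
With d_HI + d_NH₃ = 812 mm, d_NH₃ = 812/(1 + 0.3649) = 594.9 mm.
d_HI = 812 − 594.9 = 217.1 mm.

217.1 mm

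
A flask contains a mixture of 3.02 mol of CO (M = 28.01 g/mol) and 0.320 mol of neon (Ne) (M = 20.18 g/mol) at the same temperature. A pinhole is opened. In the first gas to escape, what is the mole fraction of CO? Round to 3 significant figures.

Effusion rate of each component ∝ n_i/√M_i (partial pressure × 1/√M).
So x_CO in the escaping gas = (n_CO/√M_CO) / Σ(n_i/√M_i)
= (3.02/√28.01) / (3.02/√28.01 + 0.320/√20.18) = 0.5706/(0.5706 + 0.07123) = 0.889.

0.889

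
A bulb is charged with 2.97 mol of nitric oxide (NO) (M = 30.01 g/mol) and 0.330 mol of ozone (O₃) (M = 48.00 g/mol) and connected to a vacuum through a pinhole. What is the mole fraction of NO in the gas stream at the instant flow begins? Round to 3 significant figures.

0.919

Each component's effusion rate ∝ (its partial pressure)·(1/√M) ∝ n_i/√M_i.
So x_NO in the escaping gas = (n_NO/√M_NO) / Σ(n_i/√M_i)
= (2.97/√30.01) / (2.97/√30.01 + 0.330/√48.00) = 0.5422/(0.5422 + 0.04763) = 0.919.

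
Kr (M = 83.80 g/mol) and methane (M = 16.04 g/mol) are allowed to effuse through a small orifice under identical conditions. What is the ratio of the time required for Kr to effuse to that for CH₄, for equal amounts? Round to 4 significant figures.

By Graham's law, t_Kr/t_CH₄ = √(M_Kr/M_CH₄) = √(83.80/16.04) = √5.224 = 2.286.

2.286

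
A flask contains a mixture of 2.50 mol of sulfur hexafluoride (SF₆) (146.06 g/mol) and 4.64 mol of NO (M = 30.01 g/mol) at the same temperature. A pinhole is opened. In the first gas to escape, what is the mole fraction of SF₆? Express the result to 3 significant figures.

0.196

Effusion rate of each component ∝ n_i/√M_i (partial pressure × 1/√M).
Mole fraction of SF₆ in the effusate = (n_SF₆/√M_SF₆) / (n_SF₆/√M_SF₆ + n_NO/√M_NO)
= (2.50/√146.06) / (2.50/√146.06 + 4.64/√30.01) = 0.2069/(0.2069 + 0.8470) = 0.196.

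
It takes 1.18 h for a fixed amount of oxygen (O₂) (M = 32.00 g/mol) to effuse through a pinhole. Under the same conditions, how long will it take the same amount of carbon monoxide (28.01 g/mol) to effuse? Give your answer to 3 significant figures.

From Graham's law, t_CO/t_O₂ = √(M_CO/M_O₂) = √(28.01/32.00) = √0.8753 = 0.9356.
So the time for CO is 1.18 × 0.9356 = 1.10 h.

1.10 h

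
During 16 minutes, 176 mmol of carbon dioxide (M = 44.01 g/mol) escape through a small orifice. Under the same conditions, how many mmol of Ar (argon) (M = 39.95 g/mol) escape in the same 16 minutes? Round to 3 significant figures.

Using Graham's law: rate_Ar/rate_CO₂ = √(M_CO₂/M_Ar) = √(44.01/39.95) = √1.102 = 1.050.
So the amount for Ar is 176 × 1.050 = 185 mmol.

185 mmol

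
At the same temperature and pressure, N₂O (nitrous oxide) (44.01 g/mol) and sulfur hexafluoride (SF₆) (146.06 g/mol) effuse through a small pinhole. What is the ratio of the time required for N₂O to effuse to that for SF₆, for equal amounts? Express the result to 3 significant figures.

0.549

By Graham's law, t_N₂O/t_SF₆ = √(M_N₂O/M_SF₆) = √(44.01/146.06) = √0.3013 = 0.549.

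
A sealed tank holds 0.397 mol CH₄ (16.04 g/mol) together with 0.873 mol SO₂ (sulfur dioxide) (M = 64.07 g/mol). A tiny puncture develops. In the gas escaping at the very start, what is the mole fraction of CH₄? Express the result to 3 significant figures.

Each component's effusion rate ∝ (its partial pressure)·(1/√M) ∝ n_i/√M_i.
x_CH₄(eff) = (n_CH₄/√M_CH₄) / (n_CH₄/√M_CH₄ + n_SO₂/√M_SO₂)
= (0.397/√16.04) / (0.397/√16.04 + 0.873/√64.07) = 0.09913/(0.09913 + 0.1091) = 0.476.

0.476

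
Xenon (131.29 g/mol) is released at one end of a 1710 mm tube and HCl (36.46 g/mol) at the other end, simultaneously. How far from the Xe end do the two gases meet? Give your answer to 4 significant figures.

590.1 mm

Distances travelled in equal time are proportional to diffusion rates, so d_Xe/d_HCl = √(M_HCl/M_Xe) = √(36.46/131.29) = 0.5270.
With d_Xe + d_HCl = 1710 mm, d_HCl = 1710/(1 + 0.5270) = 1120 mm.
d_Xe = 1710 − 1120 = 590.1 mm.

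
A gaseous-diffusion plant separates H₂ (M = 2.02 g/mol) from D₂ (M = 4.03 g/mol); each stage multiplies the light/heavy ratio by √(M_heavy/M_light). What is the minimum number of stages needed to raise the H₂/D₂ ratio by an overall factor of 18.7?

With α = √(4.03/2.02) per stage, ln α = ½ ln(1.99505) = 0.3453.
Need α^N ≥ 18.7 ⇒ N ≥ ln(18.7) / ln α = 2.929 / 0.3453 = 8.48.
Rounding up, N = 9 stages.

9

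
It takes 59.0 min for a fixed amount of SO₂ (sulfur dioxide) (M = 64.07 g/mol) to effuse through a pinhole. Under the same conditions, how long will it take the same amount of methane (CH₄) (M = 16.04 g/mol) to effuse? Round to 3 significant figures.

From Graham's law, t_CH₄/t_SO₂ = √(M_CH₄/M_SO₂) = √(16.04/64.07) = √0.2504 = 0.5004.
So the time for CH₄ is 59.0 × 0.5004 = 29.5 min.

29.5 min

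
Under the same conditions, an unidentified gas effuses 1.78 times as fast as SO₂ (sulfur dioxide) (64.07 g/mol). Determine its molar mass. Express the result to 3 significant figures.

Since effusion rate ∝ 1/√M, rate_X/rate_SO₂ = √(M_SO₂/M_X).
1.78 = √(64.07/M_X)
M_X = 64.07 / 1.78² = 64.07 / 3.168 = 20.2 g/mol

20.2 g/mol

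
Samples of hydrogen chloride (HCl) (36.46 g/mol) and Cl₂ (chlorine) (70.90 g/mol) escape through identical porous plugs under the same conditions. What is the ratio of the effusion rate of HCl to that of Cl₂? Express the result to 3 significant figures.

1.39

From Graham's law, rate_HCl/rate_Cl₂ = √(M_Cl₂/M_HCl) = √(70.90/36.46) = √1.945 = 1.39.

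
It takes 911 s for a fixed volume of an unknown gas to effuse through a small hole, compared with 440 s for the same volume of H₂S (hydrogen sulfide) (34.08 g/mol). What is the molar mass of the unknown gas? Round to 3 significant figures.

Since effusion rate ∝ 1/√M, t_X/t_H₂S = √(M_X/M_H₂S).
911/440 = 2.070 = √(M_X/34.08)
M_X = 34.08 × 2.070² = 34.08 × 4.287 = 146 g/mol

146 g/mol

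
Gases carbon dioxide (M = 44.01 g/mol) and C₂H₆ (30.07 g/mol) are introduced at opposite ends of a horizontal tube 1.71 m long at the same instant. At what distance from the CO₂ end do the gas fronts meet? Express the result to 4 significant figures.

0.7738 m

Distances travelled in equal time are proportional to diffusion rates, so d_CO₂/d_C₂H₆ = √(M_C₂H₆/M_CO₂) = √(30.07/44.01) = 0.8266.
With d_CO₂ + d_C₂H₆ = 1.71 m, d_C₂H₆ = 1.71/(1 + 0.8266) = 0.9362 m.
d_CO₂ = 1.71 − 0.9362 = 0.7738 m.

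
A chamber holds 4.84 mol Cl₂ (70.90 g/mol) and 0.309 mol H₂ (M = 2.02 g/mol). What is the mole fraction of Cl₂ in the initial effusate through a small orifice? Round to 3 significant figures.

Effusion rate of each component ∝ n_i/√M_i (partial pressure × 1/√M).
Mole fraction of Cl₂ in the effusate = (n_Cl₂/√M_Cl₂) / (n_Cl₂/√M_Cl₂ + n_H₂/√M_H₂)
= (4.84/√70.90) / (4.84/√70.90 + 0.309/√2.02) = 0.5748/(0.5748 + 0.2174) = 0.726.

0.726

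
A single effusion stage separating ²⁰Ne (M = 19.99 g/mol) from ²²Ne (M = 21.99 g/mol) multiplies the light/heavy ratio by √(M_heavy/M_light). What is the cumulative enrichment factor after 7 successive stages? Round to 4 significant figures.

Overall factor = α^7 with α = √(21.99/19.99), i.e. (21.99/19.99)^(7/2).
= 1.10005^(7/2) = 1.396.

1.396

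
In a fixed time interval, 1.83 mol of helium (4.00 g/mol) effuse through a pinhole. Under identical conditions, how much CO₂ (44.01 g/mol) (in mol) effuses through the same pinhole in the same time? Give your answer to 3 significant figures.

0.552 mol

Since effusion rate ∝ 1/√M, rate_CO₂/rate_He = √(M_He/M_CO₂) = √(4.00/44.01) = √0.09089 = 0.3015.
So the amount for CO₂ is 1.83 × 0.3015 = 0.552 mol.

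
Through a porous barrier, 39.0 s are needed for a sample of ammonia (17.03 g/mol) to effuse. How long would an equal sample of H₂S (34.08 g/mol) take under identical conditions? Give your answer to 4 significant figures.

55.17 s

From Graham's law, t_H₂S/t_NH₃ = √(M_H₂S/M_NH₃) = √(34.08/17.03) = √2.001 = 1.415.
So the time for H₂S is 39.0 × 1.415 = 55.17 s.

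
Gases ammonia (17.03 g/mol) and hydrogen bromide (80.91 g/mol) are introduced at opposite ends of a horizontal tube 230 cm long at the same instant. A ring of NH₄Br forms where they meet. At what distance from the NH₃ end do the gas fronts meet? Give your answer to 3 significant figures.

158 cm

The fronts meet when d_NH₃ + d_HBr = L with d_NH₃/d_HBr = √(M_HBr/M_NH₃) (Graham's law). Here √(M_HBr/M_NH₃) = √(80.91/17.03) = 2.180.
With d_NH₃ + d_HBr = 230 cm, d_HBr = 230/(1 + 2.180) = 72.33 cm.
d_NH₃ = 230 − 72.33 = 158 cm.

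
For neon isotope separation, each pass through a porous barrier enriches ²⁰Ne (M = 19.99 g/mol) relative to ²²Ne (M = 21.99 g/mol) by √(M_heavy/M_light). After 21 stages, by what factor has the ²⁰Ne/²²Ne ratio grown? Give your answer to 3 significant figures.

After 21 stages the ratio has grown by (√(21.99/19.99))^21 = (21.99/19.99)^(21/2).
= 1.10005^(21/2) = 2.72.

2.72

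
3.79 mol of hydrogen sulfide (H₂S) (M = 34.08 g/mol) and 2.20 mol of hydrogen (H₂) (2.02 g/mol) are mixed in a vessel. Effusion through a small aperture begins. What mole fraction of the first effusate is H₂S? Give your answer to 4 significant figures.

Rate_i ∝ x_i/√M_i (Graham's law weighted by mole fraction), so the effusate composition follows n_i/√M_i.
So x_H₂S in the escaping gas = (n_H₂S/√M_H₂S) / Σ(n_i/√M_i)
= (3.79/√34.08) / (3.79/√34.08 + 2.20/√2.02) = 0.6492/(0.6492 + 1.548) = 0.2955.

0.2955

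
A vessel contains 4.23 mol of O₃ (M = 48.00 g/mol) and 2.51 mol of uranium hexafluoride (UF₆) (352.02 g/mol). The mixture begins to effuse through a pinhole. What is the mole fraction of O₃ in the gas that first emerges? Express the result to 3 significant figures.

Rate_i ∝ x_i/√M_i (Graham's law weighted by mole fraction), so the effusate composition follows n_i/√M_i.
So x_O₃ in the escaping gas = (n_O₃/√M_O₃) / Σ(n_i/√M_i)
= (4.23/√48.00) / (4.23/√48.00 + 2.51/√352.02) = 0.6105/(0.6105 + 0.1338) = 0.820.

0.820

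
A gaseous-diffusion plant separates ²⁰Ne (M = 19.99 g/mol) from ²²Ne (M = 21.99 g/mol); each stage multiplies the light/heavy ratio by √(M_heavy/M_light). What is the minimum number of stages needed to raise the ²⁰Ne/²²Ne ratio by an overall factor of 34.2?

75

Per stage α = (21.99/19.99)^(1/2) = 1.10005^0.5, giving ln α = 0.04768.
Need α^N ≥ 34.2 ⇒ N ≥ ln(34.2) / ln α = 3.532 / 0.04768 = 74.09.
Minimum whole number of stages: N = 75.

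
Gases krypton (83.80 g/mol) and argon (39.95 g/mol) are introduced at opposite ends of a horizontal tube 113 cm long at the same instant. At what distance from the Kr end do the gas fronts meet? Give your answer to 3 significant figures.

46.2 cm

The fronts meet when d_Kr + d_Ar = L with d_Kr/d_Ar = √(M_Ar/M_Kr) (Graham's law). Here √(M_Ar/M_Kr) = √(39.95/83.80) = 0.6905.
With d_Kr + d_Ar = 113 cm, d_Ar = 113/(1 + 0.6905) = 66.85 cm.
d_Kr = 113 − 66.85 = 46.2 cm.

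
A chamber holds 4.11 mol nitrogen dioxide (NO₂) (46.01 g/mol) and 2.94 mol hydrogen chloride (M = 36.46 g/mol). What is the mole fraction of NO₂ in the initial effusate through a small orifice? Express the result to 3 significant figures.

0.554

The effusion rate of species i is ∝ p_i/√M_i ∝ n_i/√M_i.
x_NO₂(eff) = (n_NO₂/√M_NO₂) / (n_NO₂/√M_NO₂ + n_HCl/√M_HCl)
= (4.11/√46.01) / (4.11/√46.01 + 2.94/√36.46) = 0.6059/(0.6059 + 0.4869) = 0.554.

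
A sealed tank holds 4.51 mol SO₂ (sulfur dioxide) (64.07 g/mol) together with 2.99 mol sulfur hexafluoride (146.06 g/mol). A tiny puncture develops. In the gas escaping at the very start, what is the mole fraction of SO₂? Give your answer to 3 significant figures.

Rate_i ∝ x_i/√M_i (Graham's law weighted by mole fraction), so the effusate composition follows n_i/√M_i.
So x_SO₂ in the escaping gas = (n_SO₂/√M_SO₂) / Σ(n_i/√M_i)
= (4.51/√64.07) / (4.51/√64.07 + 2.99/√146.06) = 0.5634/(0.5634 + 0.2474) = 0.695.

0.695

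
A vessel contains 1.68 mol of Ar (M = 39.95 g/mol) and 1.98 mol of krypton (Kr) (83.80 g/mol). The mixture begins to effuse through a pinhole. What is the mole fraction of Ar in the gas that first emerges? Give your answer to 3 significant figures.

Effusion rate of each component ∝ n_i/√M_i (partial pressure × 1/√M).
So x_Ar in the escaping gas = (n_Ar/√M_Ar) / Σ(n_i/√M_i)
= (1.68/√39.95) / (1.68/√39.95 + 1.98/√83.80) = 0.2658/(0.2658 + 0.2163) = 0.551.

0.551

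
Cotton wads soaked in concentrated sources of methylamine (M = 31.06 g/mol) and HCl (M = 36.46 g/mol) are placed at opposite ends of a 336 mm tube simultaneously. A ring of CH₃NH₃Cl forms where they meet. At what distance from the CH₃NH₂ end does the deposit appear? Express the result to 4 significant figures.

Graham's law gives d_CH₃NH₂/d_HCl = rate_CH₃NH₂/rate_HCl = √(M_HCl/M_CH₃NH₂) = √(36.46/31.06) = 1.083.
With d_CH₃NH₂ + d_HCl = 336 mm, d_HCl = 336/(1 + 1.083) = 161.3 mm.
d_CH₃NH₂ = 336 − 161.3 = 174.7 mm.

174.7 mm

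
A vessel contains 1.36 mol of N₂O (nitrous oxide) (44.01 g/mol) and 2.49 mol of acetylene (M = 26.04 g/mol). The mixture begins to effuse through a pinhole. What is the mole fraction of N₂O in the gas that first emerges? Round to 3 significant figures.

Each component's effusion rate ∝ (its partial pressure)·(1/√M) ∝ n_i/√M_i.
x_N₂O(eff) = (n_N₂O/√M_N₂O) / (n_N₂O/√M_N₂O + n_C₂H₂/√M_C₂H₂)
= (1.36/√44.01) / (1.36/√44.01 + 2.49/√26.04) = 0.2050/(0.2050 + 0.4880) = 0.296.

0.296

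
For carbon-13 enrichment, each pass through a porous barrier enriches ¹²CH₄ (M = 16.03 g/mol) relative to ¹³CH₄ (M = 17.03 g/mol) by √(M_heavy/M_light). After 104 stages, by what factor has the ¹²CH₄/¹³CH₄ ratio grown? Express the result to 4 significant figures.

After 104 stages the ratio has grown by (√(17.03/16.03))^104 = (17.03/16.03)^(104/2).
= 1.06238^52 = 23.26.

23.26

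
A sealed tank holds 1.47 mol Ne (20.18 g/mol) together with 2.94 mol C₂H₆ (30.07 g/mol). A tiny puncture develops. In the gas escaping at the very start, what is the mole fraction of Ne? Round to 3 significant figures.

Rate_i ∝ x_i/√M_i (Graham's law weighted by mole fraction), so the effusate composition follows n_i/√M_i.
Mole fraction of Ne in the effusate = (n_Ne/√M_Ne) / (n_Ne/√M_Ne + n_C₂H₆/√M_C₂H₆)
= (1.47/√20.18) / (1.47/√20.18 + 2.94/√30.07) = 0.3272/(0.3272 + 0.5361) = 0.379.

0.379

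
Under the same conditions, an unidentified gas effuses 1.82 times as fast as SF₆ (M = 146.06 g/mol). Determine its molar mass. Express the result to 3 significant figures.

44.1 g/mol

From Graham's law, rate_X/rate_SF₆ = √(M_SF₆/M_X).
1.82 = √(146.06/M_X)
M_X = 146.06 / 1.82² = 146.06 / 3.312 = 44.1 g/mol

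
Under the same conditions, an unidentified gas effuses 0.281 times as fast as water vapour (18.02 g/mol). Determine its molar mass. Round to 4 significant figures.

228.2 g/mol

Using Graham's law: rate_X/rate_H₂O = √(M_H₂O/M_X).
0.281 = √(18.02/M_X)
M_X = 18.02 / 0.281² = 18.02 / 0.07896 = 228.2 g/mol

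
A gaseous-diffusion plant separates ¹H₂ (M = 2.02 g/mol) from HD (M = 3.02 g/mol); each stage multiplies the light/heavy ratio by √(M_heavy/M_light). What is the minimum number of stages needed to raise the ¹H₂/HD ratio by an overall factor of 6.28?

10

With α = √(3.02/2.02) per stage, ln α = ½ ln(1.49505) = 0.2011.
Need α^N ≥ 6.28 ⇒ N ≥ ln(6.28) / ln α = 1.837 / 0.2011 = 9.14.
So at least 10 stages are needed.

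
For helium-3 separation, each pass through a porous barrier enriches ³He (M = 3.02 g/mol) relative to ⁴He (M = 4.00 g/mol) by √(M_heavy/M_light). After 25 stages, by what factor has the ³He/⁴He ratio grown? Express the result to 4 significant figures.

Overall factor = α^25 with α = √(4.00/3.02), i.e. (4.00/3.02)^(25/2).
= 1.32450^(25/2) = 33.55.

33.55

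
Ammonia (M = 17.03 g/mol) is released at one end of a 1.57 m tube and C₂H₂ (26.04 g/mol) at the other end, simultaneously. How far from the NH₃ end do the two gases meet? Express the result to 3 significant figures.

In equal time, each gas travels a distance ∝ its rate ∝ 1/√M, so d_NH₃/d_C₂H₂ = √(M_C₂H₂/M_NH₃) = √(26.04/17.03) = 1.237.
With d_NH₃ + d_C₂H₂ = 1.57 m, d_C₂H₂ = 1.57/(1 + 1.237) = 0.7020 m.
d_NH₃ = 1.57 − 0.7020 = 0.868 m.

0.868 m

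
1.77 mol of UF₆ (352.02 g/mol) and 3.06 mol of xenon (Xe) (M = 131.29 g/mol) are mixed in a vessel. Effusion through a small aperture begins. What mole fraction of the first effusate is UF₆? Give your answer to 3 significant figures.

0.261

The effusion rate of species i is ∝ p_i/√M_i ∝ n_i/√M_i.
Mole fraction of UF₆ in the effusate = (n_UF₆/√M_UF₆) / (n_UF₆/√M_UF₆ + n_Xe/√M_Xe)
= (1.77/√352.02) / (1.77/√352.02 + 3.06/√131.29) = 0.09434/(0.09434 + 0.2671) = 0.261.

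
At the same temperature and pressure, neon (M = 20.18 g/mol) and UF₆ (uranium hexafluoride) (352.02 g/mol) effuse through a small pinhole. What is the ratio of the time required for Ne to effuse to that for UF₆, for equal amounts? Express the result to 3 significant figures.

0.239

By Graham's law, t_Ne/t_UF₆ = √(M_Ne/M_UF₆) = √(20.18/352.02) = √0.05733 = 0.239.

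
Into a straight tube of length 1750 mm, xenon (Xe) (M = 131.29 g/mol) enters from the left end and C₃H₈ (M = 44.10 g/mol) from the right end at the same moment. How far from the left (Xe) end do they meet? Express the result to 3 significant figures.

Graham's law gives d_Xe/d_C₃H₈ = rate_Xe/rate_C₃H₈ = √(M_C₃H₈/M_Xe) = √(44.10/131.29) = 0.5796.
With d_Xe + d_C₃H₈ = 1750 mm, d_C₃H₈ = 1750/(1 + 0.5796) = 1108 mm.
d_Xe = 1750 − 1108 = 642 mm.

642 mm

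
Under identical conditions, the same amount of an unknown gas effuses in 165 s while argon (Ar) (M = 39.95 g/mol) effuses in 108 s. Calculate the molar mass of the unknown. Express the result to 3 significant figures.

Using Graham's law: t_X/t_Ar = √(M_X/M_Ar).
165/108 = 1.528 = √(M_X/39.95)
M_X = 39.95 × 1.528² = 39.95 × 2.334 = 93.2 g/mol

93.2 g/mol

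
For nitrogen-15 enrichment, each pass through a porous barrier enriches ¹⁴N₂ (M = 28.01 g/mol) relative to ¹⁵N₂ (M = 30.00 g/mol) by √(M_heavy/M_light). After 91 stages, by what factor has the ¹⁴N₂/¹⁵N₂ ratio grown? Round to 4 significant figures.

22.71

The single-stage factor is √(M_heavy/M_light), so 91 stages give [√(30.00/28.01)]^91 = (30.00/28.01)^(91/2).
= 1.07105^(91/2) = 22.71.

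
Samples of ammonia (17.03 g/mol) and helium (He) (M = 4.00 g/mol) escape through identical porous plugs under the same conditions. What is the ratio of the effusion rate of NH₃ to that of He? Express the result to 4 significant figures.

By Graham's law, rate_NH₃/rate_He = √(M_He/M_NH₃) = √(4.00/17.03) = √0.2349 = 0.4846.

0.4846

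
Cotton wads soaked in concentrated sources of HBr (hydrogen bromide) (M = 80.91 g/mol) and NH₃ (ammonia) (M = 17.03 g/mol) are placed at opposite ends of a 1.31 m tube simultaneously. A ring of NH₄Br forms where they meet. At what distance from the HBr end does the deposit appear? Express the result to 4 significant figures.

Distances travelled in equal time are proportional to diffusion rates, so d_HBr/d_NH₃ = √(M_NH₃/M_HBr) = √(17.03/80.91) = 0.4588.
With d_HBr + d_NH₃ = 1.31 m, d_NH₃ = 1.31/(1 + 0.4588) = 0.8980 m.
d_HBr = 1.31 − 0.8980 = 0.4120 m.

0.4120 m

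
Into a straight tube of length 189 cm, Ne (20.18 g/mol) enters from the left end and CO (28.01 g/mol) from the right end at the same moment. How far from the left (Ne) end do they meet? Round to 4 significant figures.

Graham's law gives d_Ne/d_CO = rate_Ne/rate_CO = √(M_CO/M_Ne) = √(28.01/20.18) = 1.178.
With d_Ne + d_CO = 189 cm, d_CO = 189/(1 + 1.178) = 86.77 cm.
d_Ne = 189 − 86.77 = 102.2 cm.

102.2 cm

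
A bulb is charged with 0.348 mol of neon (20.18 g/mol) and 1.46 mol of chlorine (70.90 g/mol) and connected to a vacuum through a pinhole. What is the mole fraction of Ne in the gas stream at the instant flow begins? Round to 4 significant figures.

Effusion rate of each component ∝ n_i/√M_i (partial pressure × 1/√M).
x_Ne(eff) = (n_Ne/√M_Ne) / (n_Ne/√M_Ne + n_Cl₂/√M_Cl₂)
= (0.348/√20.18) / (0.348/√20.18 + 1.46/√70.90) = 0.07747/(0.07747 + 0.1734) = 0.3088.

0.3088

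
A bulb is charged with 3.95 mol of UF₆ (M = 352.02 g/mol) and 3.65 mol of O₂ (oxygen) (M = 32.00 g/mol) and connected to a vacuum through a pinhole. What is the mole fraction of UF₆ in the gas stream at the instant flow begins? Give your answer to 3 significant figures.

Effusion rate of each component ∝ n_i/√M_i (partial pressure × 1/√M).
So x_UF₆ in the escaping gas = (n_UF₆/√M_UF₆) / Σ(n_i/√M_i)
= (3.95/√352.02) / (3.95/√352.02 + 3.65/√32.00) = 0.2105/(0.2105 + 0.6452) = 0.246.

0.246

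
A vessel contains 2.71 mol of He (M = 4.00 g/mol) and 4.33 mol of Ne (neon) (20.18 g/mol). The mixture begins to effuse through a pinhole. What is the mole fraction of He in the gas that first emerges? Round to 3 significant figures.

Rate_i ∝ x_i/√M_i (Graham's law weighted by mole fraction), so the effusate composition follows n_i/√M_i.
So x_He in the escaping gas = (n_He/√M_He) / Σ(n_i/√M_i)
= (2.71/√4.00) / (2.71/√4.00 + 4.33/√20.18) = 1.355/(1.355 + 0.9639) = 0.584.

0.584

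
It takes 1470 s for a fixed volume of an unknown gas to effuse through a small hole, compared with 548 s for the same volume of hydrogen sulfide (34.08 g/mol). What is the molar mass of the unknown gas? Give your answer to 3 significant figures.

245 g/mol

Using Graham's law: t_X/t_H₂S = √(M_X/M_H₂S).
1470/548 = 2.682 = √(M_X/34.08)
M_X = 34.08 × 2.682² = 34.08 × 7.196 = 245 g/mol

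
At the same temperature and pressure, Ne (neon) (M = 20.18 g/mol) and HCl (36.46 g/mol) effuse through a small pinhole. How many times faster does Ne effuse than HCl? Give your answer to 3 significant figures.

1.34

Since effusion rate ∝ 1/√M, rate_Ne/rate_HCl = √(M_HCl/M_Ne) = √(36.46/20.18) = √1.807 = 1.34.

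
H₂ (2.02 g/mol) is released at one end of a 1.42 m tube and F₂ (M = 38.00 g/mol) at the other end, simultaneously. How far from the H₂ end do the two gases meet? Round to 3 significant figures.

1.15 m

In equal time, each gas travels a distance ∝ its rate ∝ 1/√M, so d_H₂/d_F₂ = √(M_F₂/M_H₂) = √(38.00/2.02) = 4.337.
With d_H₂ + d_F₂ = 1.42 m, d_F₂ = 1.42/(1 + 4.337) = 0.2661 m.
d_H₂ = 1.42 − 0.2661 = 1.15 m.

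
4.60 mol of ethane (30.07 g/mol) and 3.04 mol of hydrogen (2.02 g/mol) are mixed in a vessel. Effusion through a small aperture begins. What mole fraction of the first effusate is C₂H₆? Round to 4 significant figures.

Each component's effusion rate ∝ (its partial pressure)·(1/√M) ∝ n_i/√M_i.
x_C₂H₆(eff) = (n_C₂H₆/√M_C₂H₆) / (n_C₂H₆/√M_C₂H₆ + n_H₂/√M_H₂)
= (4.60/√30.07) / (4.60/√30.07 + 3.04/√2.02) = 0.8389/(0.8389 + 2.139) = 0.2817.

0.2817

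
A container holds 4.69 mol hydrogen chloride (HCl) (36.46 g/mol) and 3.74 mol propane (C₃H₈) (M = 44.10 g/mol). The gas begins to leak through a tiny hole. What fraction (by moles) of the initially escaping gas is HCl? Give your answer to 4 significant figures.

0.5797

Rate_i ∝ x_i/√M_i (Graham's law weighted by mole fraction), so the effusate composition follows n_i/√M_i.
x_HCl(eff) = (n_HCl/√M_HCl) / (n_HCl/√M_HCl + n_C₃H₈/√M_C₃H₈)
= (4.69/√36.46) / (4.69/√36.46 + 3.74/√44.10) = 0.7767/(0.7767 + 0.5632) = 0.5797.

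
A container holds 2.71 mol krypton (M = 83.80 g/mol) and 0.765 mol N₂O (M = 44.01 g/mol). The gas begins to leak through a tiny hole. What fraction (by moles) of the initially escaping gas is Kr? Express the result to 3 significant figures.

0.720

Each component's effusion rate ∝ (its partial pressure)·(1/√M) ∝ n_i/√M_i.
x_Kr(eff) = (n_Kr/√M_Kr) / (n_Kr/√M_Kr + n_N₂O/√M_N₂O)
= (2.71/√83.80) / (2.71/√83.80 + 0.765/√44.01) = 0.2960/(0.2960 + 0.1153) = 0.720.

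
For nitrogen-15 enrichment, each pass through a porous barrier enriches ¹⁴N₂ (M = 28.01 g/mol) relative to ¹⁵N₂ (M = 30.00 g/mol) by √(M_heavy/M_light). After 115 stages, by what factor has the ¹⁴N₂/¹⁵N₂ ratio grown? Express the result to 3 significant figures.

After 115 stages the ratio has grown by (√(30.00/28.01))^115 = (30.00/28.01)^(115/2).
= 1.07105^(115/2) = 51.8.

51.8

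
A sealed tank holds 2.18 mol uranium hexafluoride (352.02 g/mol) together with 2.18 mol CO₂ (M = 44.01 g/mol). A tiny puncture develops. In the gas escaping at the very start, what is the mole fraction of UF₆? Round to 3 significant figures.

The effusion rate of species i is ∝ p_i/√M_i ∝ n_i/√M_i.
So x_UF₆ in the escaping gas = (n_UF₆/√M_UF₆) / Σ(n_i/√M_i)
= (2.18/√352.02) / (2.18/√352.02 + 2.18/√44.01) = 0.1162/(0.1162 + 0.3286) = 0.261.

0.261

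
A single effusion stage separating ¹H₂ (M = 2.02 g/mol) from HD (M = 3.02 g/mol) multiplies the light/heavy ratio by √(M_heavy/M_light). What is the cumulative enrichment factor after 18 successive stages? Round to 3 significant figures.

37.3

Overall factor = α^18 with α = √(3.02/2.02), i.e. (3.02/2.02)^(18/2).
= 1.49505^9 = 37.3.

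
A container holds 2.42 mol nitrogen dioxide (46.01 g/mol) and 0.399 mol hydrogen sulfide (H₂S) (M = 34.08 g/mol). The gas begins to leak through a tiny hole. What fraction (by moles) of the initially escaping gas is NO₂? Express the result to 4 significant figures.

0.8392

Effusion rate of each component ∝ n_i/√M_i (partial pressure × 1/√M).
So x_NO₂ in the escaping gas = (n_NO₂/√M_NO₂) / Σ(n_i/√M_i)
= (2.42/√46.01) / (2.42/√46.01 + 0.399/√34.08) = 0.3568/(0.3568 + 0.06835) = 0.8392.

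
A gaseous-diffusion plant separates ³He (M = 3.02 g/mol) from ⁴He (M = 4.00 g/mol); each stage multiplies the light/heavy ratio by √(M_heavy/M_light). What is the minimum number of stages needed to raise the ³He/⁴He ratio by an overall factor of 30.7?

Per stage α = (4.00/3.02)^(1/2) = 1.32450^0.5, giving ln α = 0.1405.
Need α^N ≥ 30.7 ⇒ N ≥ ln(30.7) / ln α = 3.424 / 0.1405 = 24.37.
Minimum whole number of stages: N = 25.

25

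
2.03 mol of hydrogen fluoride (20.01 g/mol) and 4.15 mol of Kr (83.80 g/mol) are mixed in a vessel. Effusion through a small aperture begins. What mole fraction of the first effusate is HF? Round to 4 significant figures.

0.5003

Effusion rate of each component ∝ n_i/√M_i (partial pressure × 1/√M).
Mole fraction of HF in the effusate = (n_HF/√M_HF) / (n_HF/√M_HF + n_Kr/√M_Kr)
= (2.03/√20.01) / (2.03/√20.01 + 4.15/√83.80) = 0.4538/(0.4538 + 0.4533) = 0.5003.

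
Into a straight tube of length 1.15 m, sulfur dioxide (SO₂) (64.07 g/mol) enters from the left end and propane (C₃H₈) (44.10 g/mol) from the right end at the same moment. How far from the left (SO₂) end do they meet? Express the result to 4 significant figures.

0.5215 m

Distances travelled in equal time are proportional to diffusion rates, so d_SO₂/d_C₃H₈ = √(M_C₃H₈/M_SO₂) = √(44.10/64.07) = 0.8296.
With d_SO₂ + d_C₃H₈ = 1.15 m, d_C₃H₈ = 1.15/(1 + 0.8296) = 0.6285 m.
d_SO₂ = 1.15 − 0.6285 = 0.5215 m.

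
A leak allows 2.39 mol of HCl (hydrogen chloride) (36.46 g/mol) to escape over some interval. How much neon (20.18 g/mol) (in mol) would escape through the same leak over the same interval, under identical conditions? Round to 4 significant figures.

3.213 mol

Using Graham's law: rate_Ne/rate_HCl = √(M_HCl/M_Ne) = √(36.46/20.18) = √1.807 = 1.344.
So the amount for Ne is 2.39 × 1.344 = 3.213 mol.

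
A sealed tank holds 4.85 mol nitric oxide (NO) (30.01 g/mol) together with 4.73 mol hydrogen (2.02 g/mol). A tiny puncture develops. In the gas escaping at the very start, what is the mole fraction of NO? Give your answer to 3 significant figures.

Rate_i ∝ x_i/√M_i (Graham's law weighted by mole fraction), so the effusate composition follows n_i/√M_i.
x_NO(eff) = (n_NO/√M_NO) / (n_NO/√M_NO + n_H₂/√M_H₂)
= (4.85/√30.01) / (4.85/√30.01 + 4.73/√2.02) = 0.8853/(0.8853 + 3.328) = 0.210.

0.210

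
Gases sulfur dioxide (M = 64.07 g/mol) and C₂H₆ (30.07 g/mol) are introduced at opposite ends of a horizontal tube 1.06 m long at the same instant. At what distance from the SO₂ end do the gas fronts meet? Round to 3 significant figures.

Distances travelled in equal time are proportional to diffusion rates, so d_SO₂/d_C₂H₆ = √(M_C₂H₆/M_SO₂) = √(30.07/64.07) = 0.6851.
With d_SO₂ + d_C₂H₆ = 1.06 m, d_C₂H₆ = 1.06/(1 + 0.6851) = 0.6291 m.
d_SO₂ = 1.06 − 0.6291 = 0.431 m.

0.431 m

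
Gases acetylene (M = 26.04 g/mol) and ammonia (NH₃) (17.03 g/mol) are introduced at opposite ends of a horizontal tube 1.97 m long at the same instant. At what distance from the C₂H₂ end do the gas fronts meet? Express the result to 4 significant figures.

0.8808 m

Distances travelled in equal time are proportional to diffusion rates, so d_C₂H₂/d_NH₃ = √(M_NH₃/M_C₂H₂) = √(17.03/26.04) = 0.8087.
With d_C₂H₂ + d_NH₃ = 1.97 m, d_NH₃ = 1.97/(1 + 0.8087) = 1.089 m.
d_C₂H₂ = 1.97 − 1.089 = 0.8808 m.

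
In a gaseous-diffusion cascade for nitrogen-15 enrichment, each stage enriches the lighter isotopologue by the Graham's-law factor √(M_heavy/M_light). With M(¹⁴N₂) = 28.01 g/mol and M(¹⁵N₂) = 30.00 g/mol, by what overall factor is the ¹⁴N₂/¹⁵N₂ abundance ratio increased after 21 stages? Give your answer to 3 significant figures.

The single-stage factor is √(M_heavy/M_light), so 21 stages give [√(30.00/28.01)]^21 = (30.00/28.01)^(21/2).
= 1.07105^(21/2) = 2.06.

2.06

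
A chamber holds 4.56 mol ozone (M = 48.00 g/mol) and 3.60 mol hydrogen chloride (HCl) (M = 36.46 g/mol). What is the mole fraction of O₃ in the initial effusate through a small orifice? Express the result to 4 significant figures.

Each component's effusion rate ∝ (its partial pressure)·(1/√M) ∝ n_i/√M_i.
So x_O₃ in the escaping gas = (n_O₃/√M_O₃) / Σ(n_i/√M_i)
= (4.56/√48.00) / (4.56/√48.00 + 3.60/√36.46) = 0.6582/(0.6582 + 0.5962) = 0.5247.

0.5247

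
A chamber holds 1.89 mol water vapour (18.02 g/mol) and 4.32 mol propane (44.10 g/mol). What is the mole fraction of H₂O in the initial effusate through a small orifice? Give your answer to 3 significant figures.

0.406

Rate_i ∝ x_i/√M_i (Graham's law weighted by mole fraction), so the effusate composition follows n_i/√M_i.
x_H₂O(eff) = (n_H₂O/√M_H₂O) / (n_H₂O/√M_H₂O + n_C₃H₈/√M_C₃H₈)
= (1.89/√18.02) / (1.89/√18.02 + 4.32/√44.10) = 0.4452/(0.4452 + 0.6505) = 0.406.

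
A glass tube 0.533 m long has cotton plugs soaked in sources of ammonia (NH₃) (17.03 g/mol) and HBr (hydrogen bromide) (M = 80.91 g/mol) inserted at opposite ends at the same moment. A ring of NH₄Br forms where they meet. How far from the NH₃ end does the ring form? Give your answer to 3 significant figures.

0.365 m

Graham's law gives d_NH₃/d_HBr = rate_NH₃/rate_HBr = √(M_HBr/M_NH₃) = √(80.91/17.03) = 2.180.
With d_NH₃ + d_HBr = 0.533 m, d_HBr = 0.533/(1 + 2.180) = 0.1676 m.
d_NH₃ = 0.533 − 0.1676 = 0.365 m.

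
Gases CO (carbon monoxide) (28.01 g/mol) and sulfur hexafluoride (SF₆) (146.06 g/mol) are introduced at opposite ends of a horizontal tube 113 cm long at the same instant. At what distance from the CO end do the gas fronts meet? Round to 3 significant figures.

78.6 cm

The fronts meet when d_CO + d_SF₆ = L with d_CO/d_SF₆ = √(M_SF₆/M_CO) (Graham's law). Here √(M_SF₆/M_CO) = √(146.06/28.01) = 2.284.
With d_CO + d_SF₆ = 113 cm, d_SF₆ = 113/(1 + 2.284) = 34.41 cm.
d_CO = 113 − 34.41 = 78.6 cm.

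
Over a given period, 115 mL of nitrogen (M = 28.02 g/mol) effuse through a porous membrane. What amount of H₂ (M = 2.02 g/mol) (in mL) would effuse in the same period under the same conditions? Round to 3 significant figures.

428 mL

Using Graham's law: rate_H₂/rate_N₂ = √(M_N₂/M_H₂) = √(28.02/2.02) = √13.87 = 3.724.
So the volume for H₂ is 115 × 3.724 = 428 mL.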